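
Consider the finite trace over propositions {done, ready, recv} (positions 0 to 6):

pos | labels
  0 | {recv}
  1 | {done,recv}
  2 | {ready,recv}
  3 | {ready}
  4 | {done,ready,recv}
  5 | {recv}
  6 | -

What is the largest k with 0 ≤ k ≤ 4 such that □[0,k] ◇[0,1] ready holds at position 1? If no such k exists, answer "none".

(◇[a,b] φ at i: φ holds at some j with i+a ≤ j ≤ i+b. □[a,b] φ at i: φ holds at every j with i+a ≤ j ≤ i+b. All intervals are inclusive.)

3

◇[0,1] ready must hold from j=1 onward; find where it first fails.
  j=1: holds
  j=2: holds
  j=3: holds
  j=4: holds
  j=5: fails
Holds on [1,4], so largest k = 3.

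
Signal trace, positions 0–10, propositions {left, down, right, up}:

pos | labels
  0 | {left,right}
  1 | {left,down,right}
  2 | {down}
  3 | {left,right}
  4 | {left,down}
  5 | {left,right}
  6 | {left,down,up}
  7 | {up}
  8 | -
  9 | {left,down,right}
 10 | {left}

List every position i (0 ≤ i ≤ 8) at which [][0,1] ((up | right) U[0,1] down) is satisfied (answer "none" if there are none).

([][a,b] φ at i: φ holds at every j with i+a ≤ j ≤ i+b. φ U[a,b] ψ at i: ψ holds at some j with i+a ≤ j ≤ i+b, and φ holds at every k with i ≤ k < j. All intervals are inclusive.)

Evaluate at each i in [0,8]:
  i=0: ✓ (all of [0,1])
  i=1: ✓ (all of [1,2])
  i=2: ✓ (all of [2,3])
  i=3: ✓ (all of [3,4])
  i=4: ✓ (all of [4,5])
  i=5: ✓ (all of [5,6])
  i=6: ✗ (fails at j=7)
  i=7: ✗ (fails at j=7)
  i=8: ✗ (fails at j=8)

0, 1, 2, 3, 4, 5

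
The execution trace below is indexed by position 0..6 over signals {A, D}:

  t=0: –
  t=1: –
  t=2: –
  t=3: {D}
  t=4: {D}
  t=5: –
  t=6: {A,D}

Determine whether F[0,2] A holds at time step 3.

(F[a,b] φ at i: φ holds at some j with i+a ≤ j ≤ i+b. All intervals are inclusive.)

Check A at each j in [3,5]:
  j=3: false
  j=4: false
  j=5: false
No position in the window satisfies it → formula fails.

False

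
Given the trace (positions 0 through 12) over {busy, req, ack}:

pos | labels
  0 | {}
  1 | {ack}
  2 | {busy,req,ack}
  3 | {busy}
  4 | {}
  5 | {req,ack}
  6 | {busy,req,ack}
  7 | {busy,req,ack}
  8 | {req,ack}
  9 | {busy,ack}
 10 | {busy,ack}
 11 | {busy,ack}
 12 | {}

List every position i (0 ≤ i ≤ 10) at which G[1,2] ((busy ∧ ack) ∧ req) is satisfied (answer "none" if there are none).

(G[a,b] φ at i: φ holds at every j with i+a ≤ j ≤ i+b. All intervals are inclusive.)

5

Evaluate at each i in [0,10]:
  i=0: ✗ (fails at j=1)
  i=1: ✗ (fails at j=3)
  i=2: ✗ (fails at j=3)
  i=3: ✗ (fails at j=4)
  i=4: ✗ (fails at j=5)
  i=5: ✓ (all of [6,7])
  i=6: ✗ (fails at j=8)
  i=7: ✗ (fails at j=8)
  i=8: ✗ (fails at j=9)
  i=9: ✗ (fails at j=10)
  i=10: ✗ (fails at j=11)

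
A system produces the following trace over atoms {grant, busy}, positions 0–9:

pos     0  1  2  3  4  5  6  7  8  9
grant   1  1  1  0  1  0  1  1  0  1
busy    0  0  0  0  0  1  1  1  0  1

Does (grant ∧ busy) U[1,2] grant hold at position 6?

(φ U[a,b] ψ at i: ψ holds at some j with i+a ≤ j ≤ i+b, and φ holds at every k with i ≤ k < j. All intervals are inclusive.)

Need some j in [7,8] with grant, and (grant ∧ busy) at every k in [6,j-1].
  j=7: grant holds; (grant ∧ busy) holds at every k in [6,6] → satisfied.

Yes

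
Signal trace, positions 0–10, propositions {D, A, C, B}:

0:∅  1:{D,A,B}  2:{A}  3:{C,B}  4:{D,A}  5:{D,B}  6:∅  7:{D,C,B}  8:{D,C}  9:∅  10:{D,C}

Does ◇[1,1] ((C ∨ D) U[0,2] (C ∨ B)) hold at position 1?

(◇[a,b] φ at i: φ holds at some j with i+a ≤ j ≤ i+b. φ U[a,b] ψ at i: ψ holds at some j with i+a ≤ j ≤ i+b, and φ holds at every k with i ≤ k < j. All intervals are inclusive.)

No

Check ((C ∨ D) U[0,2] (C ∨ B)) at each j in [2,2]:
  j=2: fails
No position in the window satisfies it → formula fails.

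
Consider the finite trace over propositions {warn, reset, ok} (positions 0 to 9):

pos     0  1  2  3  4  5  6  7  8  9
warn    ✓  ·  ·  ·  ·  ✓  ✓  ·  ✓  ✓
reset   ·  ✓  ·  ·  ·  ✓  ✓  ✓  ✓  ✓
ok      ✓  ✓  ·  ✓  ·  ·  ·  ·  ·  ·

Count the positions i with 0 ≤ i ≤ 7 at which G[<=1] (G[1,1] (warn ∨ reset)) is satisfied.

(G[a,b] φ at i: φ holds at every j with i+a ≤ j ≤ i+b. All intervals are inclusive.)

4

Evaluate at each i in [0,7]:
  i=0: ✗ (fails at j=1)
  i=1: ✗ (fails at j=1)
  i=2: ✗ (fails at j=2)
  i=3: ✗ (fails at j=3)
  i=4: ✓ (all of [4,5])
  i=5: ✓ (all of [5,6])
  i=6: ✓ (all of [6,7])
  i=7: ✓ (all of [7,8])
Positions where it holds: {4, 5, 6, 7} → 4.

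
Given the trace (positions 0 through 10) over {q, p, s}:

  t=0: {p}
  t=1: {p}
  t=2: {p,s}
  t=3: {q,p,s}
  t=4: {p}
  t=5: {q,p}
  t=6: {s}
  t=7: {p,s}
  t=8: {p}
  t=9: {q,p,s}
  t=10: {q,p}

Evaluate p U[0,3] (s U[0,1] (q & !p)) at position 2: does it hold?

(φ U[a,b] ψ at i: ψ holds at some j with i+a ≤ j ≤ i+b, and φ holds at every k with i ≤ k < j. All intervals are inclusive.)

False

Need some j in [2,5] with (s U[0,1] (q & !p)), and p at every k in [2,j-1].
  j=2: (s U[0,1] (q & !p)) — fails.
  j=3: (s U[0,1] (q & !p)) — fails.
  j=4: (s U[0,1] (q & !p)) — fails.
  j=5: (s U[0,1] (q & !p)) — fails.
No j in the window works → until fails.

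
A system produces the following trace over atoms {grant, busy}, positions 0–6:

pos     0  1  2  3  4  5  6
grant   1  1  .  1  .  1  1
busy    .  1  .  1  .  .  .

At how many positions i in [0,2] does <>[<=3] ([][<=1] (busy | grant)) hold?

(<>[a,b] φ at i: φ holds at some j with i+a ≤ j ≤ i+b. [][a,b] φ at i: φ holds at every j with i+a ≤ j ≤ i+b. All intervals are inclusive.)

2

Evaluate at each i in [0,2]:
  i=0: ✓ (witness j=0)
  i=1: ✗ (none in [1,4])
  i=2: ✓ (witness j=5)
Positions where it holds: {0, 2} → 2.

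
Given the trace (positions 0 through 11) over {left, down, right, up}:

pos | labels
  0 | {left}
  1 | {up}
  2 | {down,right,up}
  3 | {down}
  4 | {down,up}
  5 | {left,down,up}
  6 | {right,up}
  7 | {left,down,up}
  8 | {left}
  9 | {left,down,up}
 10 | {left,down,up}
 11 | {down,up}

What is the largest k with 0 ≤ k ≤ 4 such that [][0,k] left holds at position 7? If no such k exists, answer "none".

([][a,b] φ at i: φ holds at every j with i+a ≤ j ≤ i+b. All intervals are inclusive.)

3

left must hold from j=7 onward; find where it first fails.
  j=7: holds
  j=8: holds
  j=9: holds
  j=10: holds
  j=11: fails
Holds on [7,10], so largest k = 3.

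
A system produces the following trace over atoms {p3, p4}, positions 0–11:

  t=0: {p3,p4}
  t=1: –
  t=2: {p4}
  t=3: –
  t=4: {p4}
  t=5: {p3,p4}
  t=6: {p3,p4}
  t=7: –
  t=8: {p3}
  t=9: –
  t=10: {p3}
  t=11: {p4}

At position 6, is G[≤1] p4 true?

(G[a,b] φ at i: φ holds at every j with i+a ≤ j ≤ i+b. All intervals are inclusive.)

Check p4 at every j in [6,7]:
  j=6: true
  j=7: false
Fails at j=7 → formula fails.

False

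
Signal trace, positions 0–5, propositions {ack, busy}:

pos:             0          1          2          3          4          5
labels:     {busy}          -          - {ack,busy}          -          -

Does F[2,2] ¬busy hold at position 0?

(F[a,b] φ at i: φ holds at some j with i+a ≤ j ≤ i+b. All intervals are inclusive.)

Check ¬busy at each j in [2,2]:
  j=2: true
Found at j=2 → formula holds.

Yes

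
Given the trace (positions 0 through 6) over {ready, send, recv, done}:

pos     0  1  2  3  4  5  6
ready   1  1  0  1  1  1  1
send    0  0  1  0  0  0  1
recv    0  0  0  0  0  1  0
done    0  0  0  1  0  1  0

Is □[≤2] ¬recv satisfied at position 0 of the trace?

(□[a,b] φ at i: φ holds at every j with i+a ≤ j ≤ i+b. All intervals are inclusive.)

Holds

Check ¬recv at every j in [0,2]:
  j=0: true
  j=1: true
  j=2: true
All positions satisfy it → formula holds.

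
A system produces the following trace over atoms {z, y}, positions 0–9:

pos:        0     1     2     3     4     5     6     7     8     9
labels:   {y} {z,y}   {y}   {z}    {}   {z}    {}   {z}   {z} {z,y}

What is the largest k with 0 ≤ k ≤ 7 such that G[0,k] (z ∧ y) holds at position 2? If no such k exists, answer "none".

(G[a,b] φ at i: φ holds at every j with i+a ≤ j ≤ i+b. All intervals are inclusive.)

(z ∧ y) must hold from j=2 onward; find where it first fails.
  j=2: fails → no k works.

none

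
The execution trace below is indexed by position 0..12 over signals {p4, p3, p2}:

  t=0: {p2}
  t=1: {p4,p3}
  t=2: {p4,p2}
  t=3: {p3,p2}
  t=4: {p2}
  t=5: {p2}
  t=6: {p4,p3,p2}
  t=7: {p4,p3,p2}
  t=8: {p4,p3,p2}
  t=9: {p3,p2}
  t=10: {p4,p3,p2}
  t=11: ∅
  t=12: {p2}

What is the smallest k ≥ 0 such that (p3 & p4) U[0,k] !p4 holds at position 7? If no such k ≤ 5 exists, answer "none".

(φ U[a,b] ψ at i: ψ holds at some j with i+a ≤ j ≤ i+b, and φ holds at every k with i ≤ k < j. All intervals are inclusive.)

Need earliest j ≥ 7 with !p4, and (p3 & p4) at every k in [7,j-1].
  j=7: rhs fails.
  j=8: rhs fails.
  j=9: rhs holds; lhs holds on [7,8]. k = 2.

2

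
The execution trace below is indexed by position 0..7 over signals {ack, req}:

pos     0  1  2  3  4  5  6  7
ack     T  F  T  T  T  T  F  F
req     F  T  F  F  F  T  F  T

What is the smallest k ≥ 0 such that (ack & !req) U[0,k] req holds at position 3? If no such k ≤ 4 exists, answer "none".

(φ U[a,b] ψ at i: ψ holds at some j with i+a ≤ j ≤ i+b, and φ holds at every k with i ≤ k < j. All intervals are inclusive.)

2

Need earliest j ≥ 3 with req, and (ack & !req) at every k in [3,j-1].
  j=3: rhs fails.
  j=4: rhs fails.
  j=5: rhs holds; lhs holds on [3,4]. k = 2.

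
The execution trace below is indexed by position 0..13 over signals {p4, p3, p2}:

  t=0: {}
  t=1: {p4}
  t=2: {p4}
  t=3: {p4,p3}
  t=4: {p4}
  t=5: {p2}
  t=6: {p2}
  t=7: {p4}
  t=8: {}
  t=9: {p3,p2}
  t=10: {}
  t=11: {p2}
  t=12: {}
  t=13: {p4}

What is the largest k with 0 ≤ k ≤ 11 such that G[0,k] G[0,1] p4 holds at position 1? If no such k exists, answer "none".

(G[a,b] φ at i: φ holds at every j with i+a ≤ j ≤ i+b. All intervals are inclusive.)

G[0,1] p4 must hold from j=1 onward; find where it first fails.
  j=1: holds
  j=2: holds
  j=3: holds
  j=4: fails
Holds on [1,3], so largest k = 2.

2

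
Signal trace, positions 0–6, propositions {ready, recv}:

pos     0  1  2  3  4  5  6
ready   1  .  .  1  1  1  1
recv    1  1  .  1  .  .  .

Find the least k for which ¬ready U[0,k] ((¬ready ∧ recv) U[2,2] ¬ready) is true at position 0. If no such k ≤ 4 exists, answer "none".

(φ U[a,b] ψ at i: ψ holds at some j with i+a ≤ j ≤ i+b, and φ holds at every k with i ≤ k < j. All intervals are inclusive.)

none

Need earliest j ≥ 0 with ((¬ready ∧ recv) U[2,2] ¬ready), and ¬ready at every k in [0,j-1].
  j=0: rhs fails.
  j=1: rhs fails.
  j=2: rhs fails.
  j=3: rhs fails.
  j=4: rhs fails.
No witness within the range → none.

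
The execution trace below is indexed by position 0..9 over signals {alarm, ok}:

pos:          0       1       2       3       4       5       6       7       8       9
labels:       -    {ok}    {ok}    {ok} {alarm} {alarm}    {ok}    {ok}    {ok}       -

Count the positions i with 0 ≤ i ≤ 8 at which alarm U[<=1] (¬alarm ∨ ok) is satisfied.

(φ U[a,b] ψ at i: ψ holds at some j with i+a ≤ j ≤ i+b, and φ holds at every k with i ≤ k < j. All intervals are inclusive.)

Evaluate at each i in [0,8]:
  i=0: ✓ (rhs at j=0)
  i=1: ✓ (rhs at j=1)
  i=2: ✓ (rhs at j=2)
  i=3: ✓ (rhs at j=3)
  i=4: ✗ (no rhs in [4,5])
  i=5: ✓ (rhs at j=6; lhs holds on [5,5])
  i=6: ✓ (rhs at j=6)
  i=7: ✓ (rhs at j=7)
  i=8: ✓ (rhs at j=8)
Positions where it holds: {0, 1, 2, 3, 5, 6, 7, 8} → 8.

8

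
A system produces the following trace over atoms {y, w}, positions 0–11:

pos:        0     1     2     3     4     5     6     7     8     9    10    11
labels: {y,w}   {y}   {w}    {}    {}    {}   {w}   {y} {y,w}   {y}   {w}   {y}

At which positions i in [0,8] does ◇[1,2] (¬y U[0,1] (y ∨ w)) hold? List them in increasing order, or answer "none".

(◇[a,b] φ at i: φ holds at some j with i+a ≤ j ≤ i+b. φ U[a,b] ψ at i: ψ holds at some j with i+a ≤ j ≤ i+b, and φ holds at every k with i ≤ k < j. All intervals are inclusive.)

Evaluate at each i in [0,8]:
  i=0: ✓ (witness j=1)
  i=1: ✓ (witness j=2)
  i=2: ✗ (none in [3,4])
  i=3: ✓ (witness j=5)
  i=4: ✓ (witness j=5)
  i=5: ✓ (witness j=6)
  i=6: ✓ (witness j=7)
  i=7: ✓ (witness j=8)
  i=8: ✓ (witness j=9)

0, 1, 3, 4, 5, 6, 7, 8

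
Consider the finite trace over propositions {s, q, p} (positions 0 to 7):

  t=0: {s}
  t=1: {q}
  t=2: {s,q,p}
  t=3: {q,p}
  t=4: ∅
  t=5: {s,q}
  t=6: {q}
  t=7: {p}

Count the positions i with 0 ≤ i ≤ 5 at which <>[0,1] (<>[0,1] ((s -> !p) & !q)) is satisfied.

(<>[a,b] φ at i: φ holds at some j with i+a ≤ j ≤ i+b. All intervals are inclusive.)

Evaluate at each i in [0,5]:
  i=0: ✓ (witness j=0)
  i=1: ✗ (none in [1,2])
  i=2: ✓ (witness j=3)
  i=3: ✓ (witness j=3)
  i=4: ✓ (witness j=4)
  i=5: ✓ (witness j=6)
Positions where it holds: {0, 2, 3, 4, 5} → 5.

5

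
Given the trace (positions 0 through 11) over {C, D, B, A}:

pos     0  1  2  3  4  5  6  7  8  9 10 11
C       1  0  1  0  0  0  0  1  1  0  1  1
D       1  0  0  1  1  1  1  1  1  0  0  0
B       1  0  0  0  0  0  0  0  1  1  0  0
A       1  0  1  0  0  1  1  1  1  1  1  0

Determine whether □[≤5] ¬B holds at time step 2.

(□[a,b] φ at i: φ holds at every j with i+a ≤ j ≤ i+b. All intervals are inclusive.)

Check ¬B at every j in [2,7]:
  j=2: true
  j=3: true
  j=4: true
  j=5: true
  j=6: true
  j=7: true
All positions satisfy it → formula holds.

True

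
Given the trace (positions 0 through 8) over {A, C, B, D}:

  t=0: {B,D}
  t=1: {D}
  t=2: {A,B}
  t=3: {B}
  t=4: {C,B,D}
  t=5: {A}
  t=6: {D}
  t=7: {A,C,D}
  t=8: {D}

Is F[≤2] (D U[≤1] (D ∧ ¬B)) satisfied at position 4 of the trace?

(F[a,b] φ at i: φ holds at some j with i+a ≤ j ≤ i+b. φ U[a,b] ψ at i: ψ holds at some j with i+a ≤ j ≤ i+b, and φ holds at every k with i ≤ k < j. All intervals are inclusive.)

Check (D U[≤1] (D ∧ ¬B)) at each j in [4,6]:
  j=4: fails
  j=5: fails
  j=6: holds
Found at j=6 → formula holds.

True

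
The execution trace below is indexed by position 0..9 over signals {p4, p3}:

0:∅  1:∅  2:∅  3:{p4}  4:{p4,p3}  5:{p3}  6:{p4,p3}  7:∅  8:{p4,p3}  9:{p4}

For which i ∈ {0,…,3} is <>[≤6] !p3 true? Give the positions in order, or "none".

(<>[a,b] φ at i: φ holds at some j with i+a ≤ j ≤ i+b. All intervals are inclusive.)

0, 1, 2, 3

Evaluate at each i in [0,3]:
  i=0: ✓ (witness j=0)
  i=1: ✓ (witness j=1)
  i=2: ✓ (witness j=2)
  i=3: ✓ (witness j=3)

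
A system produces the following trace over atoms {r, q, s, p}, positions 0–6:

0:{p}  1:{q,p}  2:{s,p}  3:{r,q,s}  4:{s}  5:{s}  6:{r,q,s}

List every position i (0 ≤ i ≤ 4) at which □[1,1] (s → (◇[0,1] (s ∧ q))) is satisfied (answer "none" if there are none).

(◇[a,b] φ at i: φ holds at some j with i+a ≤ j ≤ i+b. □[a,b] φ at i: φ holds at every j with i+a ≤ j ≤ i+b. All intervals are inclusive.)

Evaluate at each i in [0,4]:
  i=0: ✓ (all of [1,1])
  i=1: ✓ (all of [2,2])
  i=2: ✓ (all of [3,3])
  i=3: ✗ (fails at j=4)
  i=4: ✓ (all of [5,5])

0, 1, 2, 4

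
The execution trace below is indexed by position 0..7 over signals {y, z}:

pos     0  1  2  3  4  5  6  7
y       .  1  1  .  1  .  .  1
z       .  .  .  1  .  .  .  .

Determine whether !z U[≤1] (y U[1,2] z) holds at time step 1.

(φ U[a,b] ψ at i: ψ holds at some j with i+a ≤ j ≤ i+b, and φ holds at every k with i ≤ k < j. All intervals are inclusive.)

Yes

Need some j in [1,2] with (y U[1,2] z), and !z at every k in [1,j-1].
  j=1: (y U[1,2] z) holds; no prefix to check → satisfied.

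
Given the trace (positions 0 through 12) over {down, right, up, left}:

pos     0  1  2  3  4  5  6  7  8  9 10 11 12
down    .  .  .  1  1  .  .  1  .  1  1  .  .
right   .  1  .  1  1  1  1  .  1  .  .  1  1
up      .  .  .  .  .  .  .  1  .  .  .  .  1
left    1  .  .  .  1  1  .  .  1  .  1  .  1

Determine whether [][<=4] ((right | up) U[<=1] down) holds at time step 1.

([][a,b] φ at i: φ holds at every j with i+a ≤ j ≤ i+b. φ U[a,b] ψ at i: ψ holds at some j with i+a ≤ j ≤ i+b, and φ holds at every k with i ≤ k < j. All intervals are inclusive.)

Check ((right | up) U[<=1] down) at every j in [1,5]:
  j=1: fails
  j=2: fails
  j=3: holds
  j=4: holds
  j=5: fails
Fails at j=1 → formula fails.

False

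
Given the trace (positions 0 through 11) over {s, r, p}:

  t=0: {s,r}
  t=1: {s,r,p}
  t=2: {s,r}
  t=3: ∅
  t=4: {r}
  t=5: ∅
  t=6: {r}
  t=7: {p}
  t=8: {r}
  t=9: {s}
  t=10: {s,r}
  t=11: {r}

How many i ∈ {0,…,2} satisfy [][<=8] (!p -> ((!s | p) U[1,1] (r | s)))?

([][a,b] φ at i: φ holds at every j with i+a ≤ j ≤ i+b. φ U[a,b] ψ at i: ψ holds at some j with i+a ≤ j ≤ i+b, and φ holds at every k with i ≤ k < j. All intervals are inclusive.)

0

Evaluate at each i in [0,2]:
  i=0: ✗ (fails at j=0)
  i=1: ✗ (fails at j=2)
  i=2: ✗ (fails at j=2)
Positions where it holds: {} → 0.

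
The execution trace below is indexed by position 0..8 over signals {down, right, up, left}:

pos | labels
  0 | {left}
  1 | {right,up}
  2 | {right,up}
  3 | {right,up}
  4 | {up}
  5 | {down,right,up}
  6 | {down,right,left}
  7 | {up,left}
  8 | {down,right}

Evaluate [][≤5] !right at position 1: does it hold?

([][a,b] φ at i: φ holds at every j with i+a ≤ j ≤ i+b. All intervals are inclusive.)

False

Check !right at every j in [1,6]:
  j=1: false
  j=2: false
  j=3: false
  j=4: true
  j=5: false
  j=6: false
Fails at j=1 → formula fails.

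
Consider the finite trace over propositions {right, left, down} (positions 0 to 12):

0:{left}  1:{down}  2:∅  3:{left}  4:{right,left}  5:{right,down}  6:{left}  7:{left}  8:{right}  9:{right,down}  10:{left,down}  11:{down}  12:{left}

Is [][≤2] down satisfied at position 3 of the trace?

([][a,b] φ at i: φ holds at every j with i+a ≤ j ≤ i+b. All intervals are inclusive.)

No

Check down at every j in [3,5]:
  j=3: false
  j=4: false
  j=5: true
Fails at j=3 → formula fails.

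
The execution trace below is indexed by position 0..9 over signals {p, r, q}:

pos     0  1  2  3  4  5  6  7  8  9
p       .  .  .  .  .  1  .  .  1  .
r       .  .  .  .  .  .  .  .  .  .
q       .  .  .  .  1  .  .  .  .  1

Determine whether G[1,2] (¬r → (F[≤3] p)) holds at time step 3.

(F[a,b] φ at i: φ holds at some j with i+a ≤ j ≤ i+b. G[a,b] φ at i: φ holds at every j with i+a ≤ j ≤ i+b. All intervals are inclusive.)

Check (¬r → (F[≤3] p)) at every j in [4,5]:
  j=4: antecedent true; consequent holds (witness at 5) → ✓
  j=5: antecedent true; consequent holds (witness at 5) → ✓
All positions satisfy it → formula holds.

True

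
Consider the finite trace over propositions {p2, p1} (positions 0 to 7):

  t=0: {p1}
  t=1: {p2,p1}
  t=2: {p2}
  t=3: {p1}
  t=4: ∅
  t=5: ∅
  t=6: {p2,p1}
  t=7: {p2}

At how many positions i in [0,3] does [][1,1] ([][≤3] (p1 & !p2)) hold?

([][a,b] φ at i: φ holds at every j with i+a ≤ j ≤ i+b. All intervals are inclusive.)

Evaluate at each i in [0,3]:
  i=0: ✗ (fails at j=1)
  i=1: ✗ (fails at j=2)
  i=2: ✗ (fails at j=3)
  i=3: ✗ (fails at j=4)
Positions where it holds: {} → 0.

0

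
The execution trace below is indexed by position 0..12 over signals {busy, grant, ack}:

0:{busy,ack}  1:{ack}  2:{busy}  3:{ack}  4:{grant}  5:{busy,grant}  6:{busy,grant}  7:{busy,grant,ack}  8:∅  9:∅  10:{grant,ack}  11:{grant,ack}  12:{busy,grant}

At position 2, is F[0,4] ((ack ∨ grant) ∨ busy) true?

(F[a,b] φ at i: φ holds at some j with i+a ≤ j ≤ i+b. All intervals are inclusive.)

Holds

Check ((ack ∨ grant) ∨ busy) at each j in [2,6]:
  j=2: true
  j=3: true
  j=4: true
  j=5: true
  j=6: true
Found at j=2 → formula holds.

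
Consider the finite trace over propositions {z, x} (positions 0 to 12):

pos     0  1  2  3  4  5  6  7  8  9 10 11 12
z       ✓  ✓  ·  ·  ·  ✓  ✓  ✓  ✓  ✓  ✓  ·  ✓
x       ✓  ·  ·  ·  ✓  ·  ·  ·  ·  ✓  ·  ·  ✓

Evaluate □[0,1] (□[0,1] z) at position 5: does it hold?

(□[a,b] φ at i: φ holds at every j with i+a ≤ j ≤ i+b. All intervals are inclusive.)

Check □[0,1] z at every j in [5,6]:
  j=5: holds on [5,6]
  j=6: holds on [6,7]
All positions satisfy it → formula holds.

Holds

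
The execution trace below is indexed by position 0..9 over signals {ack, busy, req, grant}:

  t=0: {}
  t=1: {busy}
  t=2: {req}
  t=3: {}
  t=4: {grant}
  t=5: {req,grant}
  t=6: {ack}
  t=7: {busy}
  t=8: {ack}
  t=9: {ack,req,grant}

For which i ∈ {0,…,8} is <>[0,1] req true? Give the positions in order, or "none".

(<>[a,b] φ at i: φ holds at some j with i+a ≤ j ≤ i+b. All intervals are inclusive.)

1, 2, 4, 5, 8

Evaluate at each i in [0,8]:
  i=0: ✗ (none in [0,1])
  i=1: ✓ (witness j=2)
  i=2: ✓ (witness j=2)
  i=3: ✗ (none in [3,4])
  i=4: ✓ (witness j=5)
  i=5: ✓ (witness j=5)
  i=6: ✗ (none in [6,7])
  i=7: ✗ (none in [7,8])
  i=8: ✓ (witness j=9)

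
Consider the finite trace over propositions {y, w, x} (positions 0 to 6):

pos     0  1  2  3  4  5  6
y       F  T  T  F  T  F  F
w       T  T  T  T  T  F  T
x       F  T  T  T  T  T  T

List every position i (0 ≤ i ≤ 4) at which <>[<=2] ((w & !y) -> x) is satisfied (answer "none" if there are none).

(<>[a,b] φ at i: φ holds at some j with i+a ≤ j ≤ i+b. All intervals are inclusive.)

0, 1, 2, 3, 4

Evaluate at each i in [0,4]:
  i=0: ✓ (witness j=1)
  i=1: ✓ (witness j=1)
  i=2: ✓ (witness j=2)
  i=3: ✓ (witness j=3)
  i=4: ✓ (witness j=4)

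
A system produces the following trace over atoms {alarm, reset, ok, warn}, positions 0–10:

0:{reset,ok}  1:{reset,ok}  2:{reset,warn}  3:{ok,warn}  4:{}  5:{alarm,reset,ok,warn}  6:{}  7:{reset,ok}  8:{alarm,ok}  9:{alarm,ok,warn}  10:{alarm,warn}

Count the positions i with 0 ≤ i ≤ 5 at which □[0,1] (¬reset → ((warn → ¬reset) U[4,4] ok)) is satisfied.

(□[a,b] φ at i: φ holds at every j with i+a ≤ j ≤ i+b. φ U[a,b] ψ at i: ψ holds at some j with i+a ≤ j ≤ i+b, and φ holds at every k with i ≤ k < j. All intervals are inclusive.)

Evaluate at each i in [0,5]:
  i=0: ✓ (all of [0,1])
  i=1: ✓ (all of [1,2])
  i=2: ✗ (fails at j=3)
  i=3: ✗ (fails at j=3)
  i=4: ✗ (fails at j=4)
  i=5: ✗ (fails at j=6)
Positions where it holds: {0, 1} → 2.

2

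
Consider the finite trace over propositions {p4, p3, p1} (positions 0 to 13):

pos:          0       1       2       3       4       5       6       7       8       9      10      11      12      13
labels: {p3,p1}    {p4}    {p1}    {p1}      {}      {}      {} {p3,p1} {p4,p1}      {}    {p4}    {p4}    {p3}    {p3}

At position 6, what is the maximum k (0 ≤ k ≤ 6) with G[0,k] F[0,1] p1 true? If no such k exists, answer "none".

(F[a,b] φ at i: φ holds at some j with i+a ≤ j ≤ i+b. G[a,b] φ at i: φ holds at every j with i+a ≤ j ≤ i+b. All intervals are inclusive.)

2

F[0,1] p1 must hold from j=6 onward; find where it first fails.
  j=6: holds
  j=7: holds
  j=8: holds
  j=9: fails
Holds on [6,8], so largest k = 2.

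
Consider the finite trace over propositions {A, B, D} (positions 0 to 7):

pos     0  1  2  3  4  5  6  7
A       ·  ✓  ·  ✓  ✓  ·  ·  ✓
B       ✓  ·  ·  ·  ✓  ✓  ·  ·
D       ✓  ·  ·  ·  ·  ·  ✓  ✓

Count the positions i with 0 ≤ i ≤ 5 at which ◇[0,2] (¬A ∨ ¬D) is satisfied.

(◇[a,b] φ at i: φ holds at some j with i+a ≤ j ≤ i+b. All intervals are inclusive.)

Evaluate at each i in [0,5]:
  i=0: ✓ (witness j=0)
  i=1: ✓ (witness j=1)
  i=2: ✓ (witness j=2)
  i=3: ✓ (witness j=3)
  i=4: ✓ (witness j=4)
  i=5: ✓ (witness j=5)
Positions where it holds: {0, 1, 2, 3, 4, 5} → 6.

6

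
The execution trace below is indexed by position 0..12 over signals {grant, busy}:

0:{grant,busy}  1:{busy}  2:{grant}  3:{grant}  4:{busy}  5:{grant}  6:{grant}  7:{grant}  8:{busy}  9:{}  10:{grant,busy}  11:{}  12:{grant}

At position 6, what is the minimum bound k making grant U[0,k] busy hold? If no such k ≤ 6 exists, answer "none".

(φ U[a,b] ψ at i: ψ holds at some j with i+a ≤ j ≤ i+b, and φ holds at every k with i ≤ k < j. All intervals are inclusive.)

2

Need earliest j ≥ 6 with busy, and grant at every k in [6,j-1].
  j=6: rhs fails.
  j=7: rhs fails.
  j=8: rhs holds; lhs holds on [6,7]. k = 2.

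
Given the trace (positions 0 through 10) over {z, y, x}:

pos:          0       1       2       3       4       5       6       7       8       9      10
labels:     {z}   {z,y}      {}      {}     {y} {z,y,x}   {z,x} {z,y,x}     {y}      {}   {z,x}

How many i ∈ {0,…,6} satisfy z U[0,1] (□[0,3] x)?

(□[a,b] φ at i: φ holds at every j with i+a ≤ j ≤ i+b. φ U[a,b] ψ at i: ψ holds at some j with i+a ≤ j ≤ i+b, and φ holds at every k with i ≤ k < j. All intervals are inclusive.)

Evaluate at each i in [0,6]:
  i=0: ✗ (no rhs in [0,1])
  i=1: ✗ (no rhs in [1,2])
  i=2: ✗ (no rhs in [2,3])
  i=3: ✗ (no rhs in [3,4])
  i=4: ✗ (no rhs in [4,5])
  i=5: ✗ (no rhs in [5,6])
  i=6: ✗ (no rhs in [6,7])
Positions where it holds: {} → 0.

0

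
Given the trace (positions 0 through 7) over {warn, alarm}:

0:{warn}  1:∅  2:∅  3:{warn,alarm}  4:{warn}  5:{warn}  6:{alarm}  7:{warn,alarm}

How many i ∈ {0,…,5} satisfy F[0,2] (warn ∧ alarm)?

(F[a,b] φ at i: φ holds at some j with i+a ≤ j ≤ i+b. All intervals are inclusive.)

Evaluate at each i in [0,5]:
  i=0: ✗ (none in [0,2])
  i=1: ✓ (witness j=3)
  i=2: ✓ (witness j=3)
  i=3: ✓ (witness j=3)
  i=4: ✗ (none in [4,6])
  i=5: ✓ (witness j=7)
Positions where it holds: {1, 2, 3, 5} → 4.

4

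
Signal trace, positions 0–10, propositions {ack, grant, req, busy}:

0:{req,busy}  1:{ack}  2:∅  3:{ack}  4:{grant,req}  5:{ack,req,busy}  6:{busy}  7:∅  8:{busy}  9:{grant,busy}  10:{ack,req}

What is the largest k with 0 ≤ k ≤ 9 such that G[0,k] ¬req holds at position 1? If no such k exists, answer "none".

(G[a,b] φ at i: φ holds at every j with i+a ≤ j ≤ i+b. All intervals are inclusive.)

2

¬req must hold from j=1 onward; find where it first fails.
  j=1: holds
  j=2: holds
  j=3: holds
  j=4: fails
Holds on [1,3], so largest k = 2.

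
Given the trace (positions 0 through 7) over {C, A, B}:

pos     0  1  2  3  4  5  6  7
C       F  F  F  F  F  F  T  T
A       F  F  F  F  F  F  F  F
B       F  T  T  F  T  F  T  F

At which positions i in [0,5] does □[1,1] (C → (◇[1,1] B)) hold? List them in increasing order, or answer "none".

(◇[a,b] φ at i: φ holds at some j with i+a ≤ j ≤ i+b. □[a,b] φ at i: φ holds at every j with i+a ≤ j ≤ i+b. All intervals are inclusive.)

Evaluate at each i in [0,5]:
  i=0: ✓ (all of [1,1])
  i=1: ✓ (all of [2,2])
  i=2: ✓ (all of [3,3])
  i=3: ✓ (all of [4,4])
  i=4: ✓ (all of [5,5])
  i=5: ✗ (fails at j=6)

0, 1, 2, 3, 4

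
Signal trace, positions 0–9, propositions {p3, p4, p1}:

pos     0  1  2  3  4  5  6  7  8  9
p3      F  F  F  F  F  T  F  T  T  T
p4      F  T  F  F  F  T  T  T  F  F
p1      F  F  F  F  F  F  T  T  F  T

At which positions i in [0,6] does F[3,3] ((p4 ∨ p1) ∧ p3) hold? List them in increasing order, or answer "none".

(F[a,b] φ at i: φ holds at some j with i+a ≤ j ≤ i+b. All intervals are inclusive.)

Evaluate at each i in [0,6]:
  i=0: ✗ (none in [3,3])
  i=1: ✗ (none in [4,4])
  i=2: ✓ (witness j=5)
  i=3: ✗ (none in [6,6])
  i=4: ✓ (witness j=7)
  i=5: ✗ (none in [8,8])
  i=6: ✓ (witness j=9)

2, 4, 6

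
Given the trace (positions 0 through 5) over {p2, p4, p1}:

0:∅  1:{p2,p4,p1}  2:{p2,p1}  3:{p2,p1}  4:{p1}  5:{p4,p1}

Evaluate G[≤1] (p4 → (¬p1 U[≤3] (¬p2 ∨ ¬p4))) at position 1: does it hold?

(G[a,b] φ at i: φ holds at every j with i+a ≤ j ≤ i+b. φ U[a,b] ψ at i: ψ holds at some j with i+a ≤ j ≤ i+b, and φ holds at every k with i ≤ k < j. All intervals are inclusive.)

Check (p4 → (¬p1 U[≤3] (¬p2 ∨ ¬p4))) at every j in [1,2]:
  j=1: antecedent true; consequent fails → ✗
  j=2: antecedent false → ✓
Fails at j=1 → formula fails.

False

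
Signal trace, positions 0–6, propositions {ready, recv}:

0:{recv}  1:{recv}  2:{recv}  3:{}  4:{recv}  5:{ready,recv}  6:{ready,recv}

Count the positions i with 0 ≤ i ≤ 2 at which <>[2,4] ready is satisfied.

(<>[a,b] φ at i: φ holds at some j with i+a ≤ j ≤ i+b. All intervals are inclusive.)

2

Evaluate at each i in [0,2]:
  i=0: ✗ (none in [2,4])
  i=1: ✓ (witness j=5)
  i=2: ✓ (witness j=5)
Positions where it holds: {1, 2} → 2.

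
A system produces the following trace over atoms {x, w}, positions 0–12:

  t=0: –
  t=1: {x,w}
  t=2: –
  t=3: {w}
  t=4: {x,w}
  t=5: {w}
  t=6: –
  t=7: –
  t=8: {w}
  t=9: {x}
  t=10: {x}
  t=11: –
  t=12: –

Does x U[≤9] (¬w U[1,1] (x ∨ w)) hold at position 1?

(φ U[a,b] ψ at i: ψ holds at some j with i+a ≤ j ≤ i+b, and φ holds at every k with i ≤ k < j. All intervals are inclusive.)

True

Need some j in [1,10] with (¬w U[1,1] (x ∨ w)), and x at every k in [1,j-1].
  j=1: (¬w U[1,1] (x ∨ w)) — fails.
  j=2: (¬w U[1,1] (x ∨ w)) holds; x holds at every k in [1,1] → satisfied.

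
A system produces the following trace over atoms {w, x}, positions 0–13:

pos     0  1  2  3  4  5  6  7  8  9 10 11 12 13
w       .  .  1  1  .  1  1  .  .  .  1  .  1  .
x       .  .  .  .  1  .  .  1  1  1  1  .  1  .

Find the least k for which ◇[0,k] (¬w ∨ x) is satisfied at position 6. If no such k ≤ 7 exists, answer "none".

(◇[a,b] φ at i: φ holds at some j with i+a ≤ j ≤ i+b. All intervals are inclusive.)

1

Scan j = 6,7,… for (¬w ∨ x):
  j=6: fails
  j=7: holds
First hit at j=7, so smallest k = 7-6 = 1.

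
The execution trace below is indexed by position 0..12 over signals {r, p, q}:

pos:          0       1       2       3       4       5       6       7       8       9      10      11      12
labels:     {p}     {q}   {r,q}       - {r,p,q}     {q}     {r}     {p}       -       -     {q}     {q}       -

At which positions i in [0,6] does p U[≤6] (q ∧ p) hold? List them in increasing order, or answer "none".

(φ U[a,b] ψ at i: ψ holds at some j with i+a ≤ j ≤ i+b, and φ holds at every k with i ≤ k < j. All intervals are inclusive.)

Evaluate at each i in [0,6]:
  i=0: ✗ (lhs fails at k=1 before rhs at j=4)
  i=1: ✗ (lhs fails at k=1 before rhs at j=4)
  i=2: ✗ (lhs fails at k=2 before rhs at j=4)
  i=3: ✗ (lhs fails at k=3 before rhs at j=4)
  i=4: ✓ (rhs at j=4)
  i=5: ✗ (no rhs in [5,11])
  i=6: ✗ (no rhs in [6,12])

4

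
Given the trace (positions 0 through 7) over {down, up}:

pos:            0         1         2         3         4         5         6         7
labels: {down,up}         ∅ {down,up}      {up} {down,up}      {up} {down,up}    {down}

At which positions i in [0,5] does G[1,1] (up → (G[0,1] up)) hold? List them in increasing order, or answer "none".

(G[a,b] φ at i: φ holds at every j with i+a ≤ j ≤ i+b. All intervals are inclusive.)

0, 1, 2, 3, 4

Evaluate at each i in [0,5]:
  i=0: ✓ (all of [1,1])
  i=1: ✓ (all of [2,2])
  i=2: ✓ (all of [3,3])
  i=3: ✓ (all of [4,4])
  i=4: ✓ (all of [5,5])
  i=5: ✗ (fails at j=6)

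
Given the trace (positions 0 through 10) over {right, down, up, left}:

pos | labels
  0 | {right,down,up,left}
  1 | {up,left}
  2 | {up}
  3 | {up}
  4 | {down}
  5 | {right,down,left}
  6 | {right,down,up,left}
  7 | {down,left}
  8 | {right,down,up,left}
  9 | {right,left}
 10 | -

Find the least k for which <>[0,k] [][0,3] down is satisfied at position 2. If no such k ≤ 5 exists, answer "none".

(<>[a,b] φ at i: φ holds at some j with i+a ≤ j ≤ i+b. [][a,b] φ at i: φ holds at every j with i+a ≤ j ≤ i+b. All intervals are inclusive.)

2

Scan j = 2,3,… for [][0,3] down:
  j=2: fails
  j=3: fails
  j=4: holds
First hit at j=4, so smallest k = 4-2 = 2.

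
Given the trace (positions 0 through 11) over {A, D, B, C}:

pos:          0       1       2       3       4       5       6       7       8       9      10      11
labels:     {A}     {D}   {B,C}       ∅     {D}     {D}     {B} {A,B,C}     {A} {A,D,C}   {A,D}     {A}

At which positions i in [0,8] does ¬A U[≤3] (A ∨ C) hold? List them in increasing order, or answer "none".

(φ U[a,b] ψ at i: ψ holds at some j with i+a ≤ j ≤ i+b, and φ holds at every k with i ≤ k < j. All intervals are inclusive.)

0, 1, 2, 4, 5, 6, 7, 8

Evaluate at each i in [0,8]:
  i=0: ✓ (rhs at j=0)
  i=1: ✓ (rhs at j=2; lhs holds on [1,1])
  i=2: ✓ (rhs at j=2)
  i=3: ✗ (no rhs in [3,6])
  i=4: ✓ (rhs at j=7; lhs holds on [4,6])
  i=5: ✓ (rhs at j=7; lhs holds on [5,6])
  i=6: ✓ (rhs at j=7; lhs holds on [6,6])
  i=7: ✓ (rhs at j=7)
  i=8: ✓ (rhs at j=8)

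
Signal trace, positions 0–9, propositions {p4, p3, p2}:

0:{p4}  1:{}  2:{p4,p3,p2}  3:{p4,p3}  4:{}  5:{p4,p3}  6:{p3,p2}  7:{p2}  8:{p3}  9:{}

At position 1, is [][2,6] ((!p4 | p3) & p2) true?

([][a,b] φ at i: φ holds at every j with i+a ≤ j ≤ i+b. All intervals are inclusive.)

Check ((!p4 | p3) & p2) at every j in [3,7]:
  j=3: false
  j=4: false
  j=5: false
  j=6: true
  j=7: true
Fails at j=3 → formula fails.

Does not hold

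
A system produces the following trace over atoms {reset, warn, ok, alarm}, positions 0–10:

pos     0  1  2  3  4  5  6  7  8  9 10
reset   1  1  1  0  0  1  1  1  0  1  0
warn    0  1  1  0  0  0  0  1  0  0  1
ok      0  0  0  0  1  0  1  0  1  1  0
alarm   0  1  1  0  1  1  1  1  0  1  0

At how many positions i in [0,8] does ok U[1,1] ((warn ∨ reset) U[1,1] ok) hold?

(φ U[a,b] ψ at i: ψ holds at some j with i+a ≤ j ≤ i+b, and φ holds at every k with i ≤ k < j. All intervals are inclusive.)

Evaluate at each i in [0,8]:
  i=0: ✗ (no rhs in [1,1])
  i=1: ✗ (no rhs in [2,2])
  i=2: ✗ (no rhs in [3,3])
  i=3: ✗ (no rhs in [4,4])
  i=4: ✓ (rhs at j=5; lhs holds on [4,4])
  i=5: ✗ (no rhs in [6,6])
  i=6: ✓ (rhs at j=7; lhs holds on [6,6])
  i=7: ✗ (no rhs in [8,8])
  i=8: ✗ (no rhs in [9,9])
Positions where it holds: {4, 6} → 2.

2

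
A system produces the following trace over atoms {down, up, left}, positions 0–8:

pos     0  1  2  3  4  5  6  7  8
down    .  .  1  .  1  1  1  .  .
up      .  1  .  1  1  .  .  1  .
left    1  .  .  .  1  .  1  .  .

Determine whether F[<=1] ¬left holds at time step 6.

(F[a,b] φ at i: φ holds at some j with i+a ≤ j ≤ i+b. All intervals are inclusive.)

Holds

Check ¬left at each j in [6,7]:
  j=6: false
  j=7: true
Found at j=7 → formula holds.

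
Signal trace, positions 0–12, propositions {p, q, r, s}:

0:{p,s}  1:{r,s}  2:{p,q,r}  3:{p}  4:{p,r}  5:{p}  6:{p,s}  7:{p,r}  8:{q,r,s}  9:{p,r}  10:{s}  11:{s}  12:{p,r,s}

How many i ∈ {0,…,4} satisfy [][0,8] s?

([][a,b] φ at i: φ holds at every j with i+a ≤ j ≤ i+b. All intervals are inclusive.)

Evaluate at each i in [0,4]:
  i=0: ✗ (fails at j=2)
  i=1: ✗ (fails at j=2)
  i=2: ✗ (fails at j=2)
  i=3: ✗ (fails at j=3)
  i=4: ✗ (fails at j=4)
Positions where it holds: {} → 0.

0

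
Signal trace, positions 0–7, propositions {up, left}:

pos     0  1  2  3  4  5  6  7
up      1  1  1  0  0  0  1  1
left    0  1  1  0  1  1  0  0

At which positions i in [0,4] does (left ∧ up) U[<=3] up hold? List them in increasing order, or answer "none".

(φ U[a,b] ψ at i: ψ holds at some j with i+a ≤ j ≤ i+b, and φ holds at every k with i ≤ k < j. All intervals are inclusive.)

0, 1, 2

Evaluate at each i in [0,4]:
  i=0: ✓ (rhs at j=0)
  i=1: ✓ (rhs at j=1)
  i=2: ✓ (rhs at j=2)
  i=3: ✗ (lhs fails at k=3 before rhs at j=6)
  i=4: ✗ (lhs fails at k=4 before rhs at j=6)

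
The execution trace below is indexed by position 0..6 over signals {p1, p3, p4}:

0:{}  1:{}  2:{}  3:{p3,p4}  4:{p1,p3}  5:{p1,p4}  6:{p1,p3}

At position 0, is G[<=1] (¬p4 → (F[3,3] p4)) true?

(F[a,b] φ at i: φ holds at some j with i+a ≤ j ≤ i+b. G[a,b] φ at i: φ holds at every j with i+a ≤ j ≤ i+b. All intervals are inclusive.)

Check (¬p4 → (F[3,3] p4)) at every j in [0,1]:
  j=0: antecedent true; consequent holds (witness at 3) → ✓
  j=1: antecedent true; consequent fails (none in [4,4]) → ✗
Fails at j=1 → formula fails.

False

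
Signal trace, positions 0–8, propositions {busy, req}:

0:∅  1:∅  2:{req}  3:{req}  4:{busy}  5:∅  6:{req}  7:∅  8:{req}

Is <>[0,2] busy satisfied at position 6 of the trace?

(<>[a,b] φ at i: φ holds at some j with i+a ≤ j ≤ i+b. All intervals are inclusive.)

Check busy at each j in [6,8]:
  j=6: false
  j=7: false
  j=8: false
No position in the window satisfies it → formula fails.

No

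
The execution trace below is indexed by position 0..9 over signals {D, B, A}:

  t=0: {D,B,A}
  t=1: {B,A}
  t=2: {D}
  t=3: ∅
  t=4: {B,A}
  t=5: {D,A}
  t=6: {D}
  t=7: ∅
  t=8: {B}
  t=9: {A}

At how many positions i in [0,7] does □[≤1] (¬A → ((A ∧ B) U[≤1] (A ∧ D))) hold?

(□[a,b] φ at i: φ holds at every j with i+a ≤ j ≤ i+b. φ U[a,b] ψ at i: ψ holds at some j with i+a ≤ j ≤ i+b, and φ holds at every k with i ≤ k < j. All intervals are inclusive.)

Evaluate at each i in [0,7]:
  i=0: ✓ (all of [0,1])
  i=1: ✗ (fails at j=2)
  i=2: ✗ (fails at j=2)
  i=3: ✗ (fails at j=3)
  i=4: ✓ (all of [4,5])
  i=5: ✗ (fails at j=6)
  i=6: ✗ (fails at j=6)
  i=7: ✗ (fails at j=7)
Positions where it holds: {0, 4} → 2.

2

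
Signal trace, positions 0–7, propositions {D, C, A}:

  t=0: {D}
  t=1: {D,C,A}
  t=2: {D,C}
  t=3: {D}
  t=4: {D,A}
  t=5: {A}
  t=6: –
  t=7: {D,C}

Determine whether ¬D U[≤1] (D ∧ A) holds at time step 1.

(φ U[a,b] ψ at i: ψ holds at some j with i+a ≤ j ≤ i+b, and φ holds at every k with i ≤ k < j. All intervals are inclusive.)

Need some j in [1,2] with (D ∧ A), and ¬D at every k in [1,j-1].
  j=1: (D ∧ A) holds; no prefix to check → satisfied.

Holds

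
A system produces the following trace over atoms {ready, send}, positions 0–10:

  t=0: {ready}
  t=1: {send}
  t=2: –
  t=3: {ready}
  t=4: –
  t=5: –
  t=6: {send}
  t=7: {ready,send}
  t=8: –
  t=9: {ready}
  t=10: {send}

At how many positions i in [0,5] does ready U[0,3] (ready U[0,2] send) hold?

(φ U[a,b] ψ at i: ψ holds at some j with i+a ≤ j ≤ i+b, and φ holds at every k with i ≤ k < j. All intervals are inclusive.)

Evaluate at each i in [0,5]:
  i=0: ✓ (rhs at j=0)
  i=1: ✓ (rhs at j=1)
  i=2: ✗ (no rhs in [2,5])
  i=3: ✗ (lhs fails at k=4 before rhs at j=6)
  i=4: ✗ (lhs fails at k=4 before rhs at j=6)
  i=5: ✗ (lhs fails at k=5 before rhs at j=6)
Positions where it holds: {0, 1} → 2.

2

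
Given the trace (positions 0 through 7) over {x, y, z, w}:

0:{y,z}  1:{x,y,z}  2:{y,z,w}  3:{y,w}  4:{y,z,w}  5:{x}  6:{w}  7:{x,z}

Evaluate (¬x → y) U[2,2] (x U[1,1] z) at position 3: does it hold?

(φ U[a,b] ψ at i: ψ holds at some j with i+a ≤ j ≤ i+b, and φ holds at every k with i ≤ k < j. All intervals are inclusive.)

Need some j in [5,5] with (x U[1,1] z), and (¬x → y) at every k in [3,j-1].
  j=5: (x U[1,1] z) — fails.
No j in the window works → until fails.

Does not hold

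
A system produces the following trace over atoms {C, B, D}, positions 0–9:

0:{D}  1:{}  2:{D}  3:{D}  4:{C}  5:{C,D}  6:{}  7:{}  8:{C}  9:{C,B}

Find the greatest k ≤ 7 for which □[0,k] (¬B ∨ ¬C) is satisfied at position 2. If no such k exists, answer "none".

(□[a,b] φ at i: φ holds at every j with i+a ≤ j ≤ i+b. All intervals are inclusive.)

(¬B ∨ ¬C) must hold from j=2 onward; find where it first fails.
  j=2: holds
  j=3: holds
  j=4: holds
  j=5: holds
  j=6: holds
  j=7: holds
  j=8: holds
  j=9: fails
Holds on [2,8], so largest k = 6.

6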